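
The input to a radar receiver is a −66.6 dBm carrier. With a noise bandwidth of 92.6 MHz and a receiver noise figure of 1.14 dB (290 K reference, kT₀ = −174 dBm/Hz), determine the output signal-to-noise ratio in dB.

Noise floor: N = −174 + 10 log₁₀(B) + NF
10 log₁₀(9.26×10⁷) = 79.67 dB
N = −174 + 79.67 + 1.14 = −93.19 dBm
SNR = P_sig − N = −66.6 − (−93.19) = 26.59 dB → 26.6 dB

26.6 dB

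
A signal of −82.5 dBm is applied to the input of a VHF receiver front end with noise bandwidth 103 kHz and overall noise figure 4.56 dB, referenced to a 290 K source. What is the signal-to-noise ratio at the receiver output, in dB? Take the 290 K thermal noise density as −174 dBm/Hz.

Noise floor: N = −174 + 10 log₁₀(B) + NF
10 log₁₀(1.03×10⁵) = 50.13 dB
N = −174 + 50.13 + 4.56 = −119.31 dBm
SNR = P_sig − N = −82.5 − (−119.31) = 36.81 dB → 36.8 dB

36.8 dB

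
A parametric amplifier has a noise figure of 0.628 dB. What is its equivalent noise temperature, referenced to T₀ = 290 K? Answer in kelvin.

45.1 K

F = 10^(0.628/10) = 1.15558
T_e = (F − 1)·T₀ = (1.15558 − 1) × 290 = 45.1 K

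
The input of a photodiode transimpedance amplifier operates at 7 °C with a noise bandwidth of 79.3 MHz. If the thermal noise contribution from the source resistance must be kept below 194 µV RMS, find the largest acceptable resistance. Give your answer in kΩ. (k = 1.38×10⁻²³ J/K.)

30.7 kΩ

T = 7 °C + 273.15 = 280.15 K
Johnson–Nyquist: V_n = √(4kTRB) ⇒ R = V_n² / (4kTB)
4kTB = 4 × 1.38×10⁻²³ × 280.15 × 7.93×10⁷ = 1.23×10⁻¹²
R = (1.94×10⁻⁴)² / 1.23×10⁻¹² = 3.07×10⁴ Ω = 30.7 kΩ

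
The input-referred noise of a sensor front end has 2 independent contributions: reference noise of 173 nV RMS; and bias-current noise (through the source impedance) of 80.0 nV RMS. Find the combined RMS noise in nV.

Uncorrelated sources add in power (mean-square): V_tot = √(ΣV_i²)
V_tot = √[(1.73×10⁻⁷)² + (8.00×10⁻⁸)²] = 1.91×10⁻⁷ V = 191 nV

191 nV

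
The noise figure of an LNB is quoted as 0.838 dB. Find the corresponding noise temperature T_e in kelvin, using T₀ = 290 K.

F = 10^(0.838/10) = 1.21283
T_e = (F − 1)·T₀ = (1.21283 − 1) × 290 = 61.7 K

61.7 K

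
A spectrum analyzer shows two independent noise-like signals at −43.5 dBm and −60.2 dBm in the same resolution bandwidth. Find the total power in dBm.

Convert to linear, add, convert back:
P₁ = 4.47×10⁻⁸ W, P₂ = 9.55×10⁻¹⁰ W
P_tot = 4.56×10⁻⁸ W → 10 log₁₀(P_tot / 10⁻³) = −43.4 dBm

−43.4 dBm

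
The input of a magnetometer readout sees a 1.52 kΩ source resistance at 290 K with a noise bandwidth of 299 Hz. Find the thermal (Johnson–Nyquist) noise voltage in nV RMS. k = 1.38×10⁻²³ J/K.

85.3 nV

V_n = √(4kTRB)
4kTRB = 4 × 1.38×10⁻²³ × 290 × 1.52×10³ × 2.99×10² = 7.28×10⁻¹⁵ V²
V_n = √(7.28×10⁻¹⁵) = 8.53×10⁻⁸ V = 85.3 nV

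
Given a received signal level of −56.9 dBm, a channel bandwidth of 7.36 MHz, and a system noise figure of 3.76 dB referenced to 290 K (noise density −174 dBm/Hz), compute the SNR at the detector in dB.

44.7 dB

Noise floor: N = −174 + 10 log₁₀(B) + NF
10 log₁₀(7.36×10⁶) = 68.67 dB
N = −174 + 68.67 + 3.76 = −101.57 dBm
SNR = P_sig − N = −56.9 − (−101.57) = 44.67 dB → 44.7 dB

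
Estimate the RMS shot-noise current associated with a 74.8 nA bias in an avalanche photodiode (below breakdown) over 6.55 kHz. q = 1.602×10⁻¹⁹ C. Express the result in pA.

I_n = √(2qI·B)
2qI·B = 2 × 1.602×10⁻¹⁹ × 7.48×10⁻⁸ × 6.55×10³ = 1.57×10⁻²² A²
I_n = √(1.57×10⁻²²) = 1.25×10⁻¹¹ A = 12.5 pA

12.5 pA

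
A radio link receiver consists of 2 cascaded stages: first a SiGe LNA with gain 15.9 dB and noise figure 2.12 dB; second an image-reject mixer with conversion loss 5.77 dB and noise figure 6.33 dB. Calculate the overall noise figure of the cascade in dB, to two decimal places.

Convert to linear (a loss of L dB is a gain of −L dB): F_i = 10^(NF_i/10), G_i = 10^(G_i,dB/10)
  Stage 1: F_1 = 10^(2.12/10) = 1.629, G_1 = 10^(15.9/10) = 38.90
  Stage 2: F_2 = 10^(6.33/10) = 4.295, G_2 = 10^(−5.77/10) = 0.2649
Friis cascade:
  F = 1.629 + (4.295 − 1)/38.90 = 1.714
NF = 10 log₁₀(1.714) = 2.34 dB

2.34 dB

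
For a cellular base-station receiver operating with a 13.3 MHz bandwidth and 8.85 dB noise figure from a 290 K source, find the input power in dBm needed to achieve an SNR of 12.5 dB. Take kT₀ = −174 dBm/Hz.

−81.4 dBm

Sensitivity = −174 + 10 log₁₀(B) + NF + SNR_min
= −174 + 71.24 + 8.85 + 12.5
= −81.41 dBm → −81.4 dBm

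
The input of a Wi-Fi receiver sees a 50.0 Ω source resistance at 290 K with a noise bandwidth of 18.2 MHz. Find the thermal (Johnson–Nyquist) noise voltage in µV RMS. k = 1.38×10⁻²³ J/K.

3.82 µV

V_n = √(4kTRB)
4kTRB = 4 × 1.38×10⁻²³ × 290 × 5.00×10¹ × 1.82×10⁷ = 1.46×10⁻¹¹ V²
V_n = √(1.46×10⁻¹¹) = 3.82×10⁻⁶ V = 3.82 µV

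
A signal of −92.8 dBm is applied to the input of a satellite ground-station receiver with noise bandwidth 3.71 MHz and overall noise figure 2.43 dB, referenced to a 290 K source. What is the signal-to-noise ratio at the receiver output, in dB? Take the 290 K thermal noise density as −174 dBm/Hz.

13.1 dB

Noise floor: N = −174 + 10 log₁₀(B) + NF
10 log₁₀(3.71×10⁶) = 65.69 dB
N = −174 + 65.69 + 2.43 = −105.88 dBm
SNR = P_sig − N = −92.8 − (−105.88) = 13.08 dB → 13.1 dB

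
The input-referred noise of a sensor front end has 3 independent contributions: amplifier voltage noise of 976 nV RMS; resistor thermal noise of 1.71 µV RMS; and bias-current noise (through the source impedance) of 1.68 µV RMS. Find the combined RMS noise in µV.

Uncorrelated sources add in power (mean-square): V_tot = √(ΣV_i²)
V_tot = √[(9.76×10⁻⁷)² + (1.71×10⁻⁶)² + (1.68×10⁻⁶)²] = 2.59×10⁻⁶ V = 2.59 µV

2.59 µV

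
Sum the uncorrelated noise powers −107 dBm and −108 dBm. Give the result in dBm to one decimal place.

Convert to linear, add, convert back:
P₁ = 2.00×10⁻¹⁴ W, P₂ = 1.58×10⁻¹⁴ W
P_tot = 3.58×10⁻¹⁴ W → 10 log₁₀(P_tot / 10⁻³) = −104.5 dBm

−104.5 dBm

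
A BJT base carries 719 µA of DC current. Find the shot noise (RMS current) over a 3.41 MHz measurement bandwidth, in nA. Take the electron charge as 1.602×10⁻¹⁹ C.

I_n = √(2qI·B)
2qI·B = 2 × 1.602×10⁻¹⁹ × 7.19×10⁻⁴ × 3.41×10⁶ = 7.86×10⁻¹⁶ A²
I_n = √(7.86×10⁻¹⁶) = 2.80×10⁻⁸ A = 28.0 nA

28.0 nA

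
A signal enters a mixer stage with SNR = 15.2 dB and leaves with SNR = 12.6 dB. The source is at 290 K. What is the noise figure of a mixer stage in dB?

2.6 dB

NF (dB) = SNR_in(dB) − SNR_out(dB) when the source is at T₀
NF = 15.2 − 12.6 = 2.6 dB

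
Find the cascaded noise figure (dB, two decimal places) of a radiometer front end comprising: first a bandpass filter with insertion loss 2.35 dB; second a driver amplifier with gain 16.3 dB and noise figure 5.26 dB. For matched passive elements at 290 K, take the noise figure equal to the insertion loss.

7.61 dB

Convert to linear (a loss of L dB is a gain of −L dB): F_i = 10^(NF_i/10), G_i = 10^(G_i,dB/10)
  Stage 1: F_1 = 10^(2.35/10) = 1.718, G_1 = 10^(−2.35/10) = 0.5821
  Stage 2: F_2 = 10^(5.26/10) = 3.357, G_2 = 10^(16.3/10) = 42.66
Friis cascade:
  F = 1.718 + (3.357 − 1)/0.5821 = 5.768
NF = 10 log₁₀(5.768) = 7.61 dB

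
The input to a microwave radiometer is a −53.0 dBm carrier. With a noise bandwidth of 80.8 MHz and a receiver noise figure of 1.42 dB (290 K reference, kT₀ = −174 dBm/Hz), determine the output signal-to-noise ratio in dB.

40.5 dB

Noise floor: N = −174 + 10 log₁₀(B) + NF
10 log₁₀(8.08×10⁷) = 79.07 dB
N = −174 + 79.07 + 1.42 = −93.51 dBm
SNR = P_sig − N = −53.0 − (−93.51) = 40.51 dB → 40.5 dB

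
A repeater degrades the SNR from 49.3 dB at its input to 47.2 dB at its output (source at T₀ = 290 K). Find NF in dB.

NF (dB) = SNR_in(dB) − SNR_out(dB) when the source is at T₀
NF = 49.3 − 47.2 = 2.1 dB

2.1 dB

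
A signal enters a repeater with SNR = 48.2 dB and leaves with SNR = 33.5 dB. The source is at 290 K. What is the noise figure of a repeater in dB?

14.7 dB

NF (dB) = SNR_in(dB) − SNR_out(dB) when the source is at T₀
NF = 48.2 − 33.5 = 14.7 dB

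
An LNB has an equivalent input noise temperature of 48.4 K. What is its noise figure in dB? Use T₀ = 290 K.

0.670 dB

F = 1 + T_e/T₀ = 1 + 48.4/290 = 1.1669
NF = 10 log₁₀(1.1669) = 0.670 dB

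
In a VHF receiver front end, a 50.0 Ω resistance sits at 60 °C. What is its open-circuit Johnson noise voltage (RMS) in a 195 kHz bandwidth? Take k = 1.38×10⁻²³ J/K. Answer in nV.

T = 60 °C + 273.15 = 333.15 K
V_n = √(4kTRB)
4kTRB = 4 × 1.38×10⁻²³ × 333.15 × 5.00×10¹ × 1.95×10⁵ = 1.79×10⁻¹³ V²
V_n = √(1.79×10⁻¹³) = 4.23×10⁻⁷ V = 423 nV

423 nV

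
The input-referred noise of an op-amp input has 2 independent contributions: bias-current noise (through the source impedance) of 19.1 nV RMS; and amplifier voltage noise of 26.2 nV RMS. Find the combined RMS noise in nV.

32.4 nV

Uncorrelated sources add in power (mean-square): V_tot = √(ΣV_i²)
V_tot = √[(1.91×10⁻⁸)² + (2.62×10⁻⁸)²] = 3.24×10⁻⁸ V = 32.4 nV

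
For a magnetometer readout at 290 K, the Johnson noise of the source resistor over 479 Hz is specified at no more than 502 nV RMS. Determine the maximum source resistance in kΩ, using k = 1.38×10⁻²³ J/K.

Johnson–Nyquist: V_n = √(4kTRB) ⇒ R = V_n² / (4kTB)
4kTB = 4 × 1.38×10⁻²³ × 290 × 4.79×10² = 7.67×10⁻¹⁸
R = (5.02×10⁻⁷)² / 7.67×10⁻¹⁸ = 3.29×10⁴ Ω = 32.9 kΩ

32.9 kΩ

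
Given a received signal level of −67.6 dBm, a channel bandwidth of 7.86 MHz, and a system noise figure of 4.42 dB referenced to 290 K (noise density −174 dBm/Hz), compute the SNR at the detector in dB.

Noise floor: N = −174 + 10 log₁₀(B) + NF
10 log₁₀(7.86×10⁶) = 68.95 dB
N = −174 + 68.95 + 4.42 = −100.63 dBm
SNR = P_sig − N = −67.6 − (−100.63) = 33.03 dB → 33.0 dB

33.0 dB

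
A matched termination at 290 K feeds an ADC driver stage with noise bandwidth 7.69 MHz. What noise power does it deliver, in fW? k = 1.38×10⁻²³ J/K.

30.8 fW

P_n = kTB = 1.38×10⁻²³ × 290 × 7.69×10⁶ = 3.08×10⁻¹⁴ W = 30.8 fW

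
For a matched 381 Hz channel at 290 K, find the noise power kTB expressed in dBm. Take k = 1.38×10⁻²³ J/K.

P_n = kTB = 1.38×10⁻²³ × 290 × 3.81×10² = 1.52×10⁻¹⁸ W
In dBm: 10 log₁₀(1.52×10⁻¹⁸ / 10⁻³) = −148.2 dBm

−148.2 dBm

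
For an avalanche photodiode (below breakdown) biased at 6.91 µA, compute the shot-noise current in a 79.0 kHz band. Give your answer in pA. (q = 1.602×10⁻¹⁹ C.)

I_n = √(2qI·B)
2qI·B = 2 × 1.602×10⁻¹⁹ × 6.91×10⁻⁶ × 7.90×10⁴ = 1.75×10⁻¹⁹ A²
I_n = √(1.75×10⁻¹⁹) = 4.18×10⁻¹⁰ A = 418 pA

418 pA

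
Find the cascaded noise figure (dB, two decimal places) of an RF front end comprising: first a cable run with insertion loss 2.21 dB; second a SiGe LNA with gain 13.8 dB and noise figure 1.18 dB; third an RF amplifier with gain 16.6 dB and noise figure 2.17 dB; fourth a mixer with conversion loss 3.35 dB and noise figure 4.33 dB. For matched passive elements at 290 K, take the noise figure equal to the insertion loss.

Convert to linear (a loss of L dB is a gain of −L dB): F_i = 10^(NF_i/10), G_i = 10^(G_i,dB/10)
  Stage 1: F_1 = 10^(2.21/10) = 1.663, G_1 = 10^(−2.21/10) = 0.6012
  Stage 2: F_2 = 10^(1.18/10) = 1.312, G_2 = 10^(13.8/10) = 23.99
  Stage 3: F_3 = 10^(2.17/10) = 1.648, G_3 = 10^(16.6/10) = 45.71
  Stage 4: F_4 = 10^(4.33/10) = 2.710, G_4 = 10^(−3.35/10) = 0.4624
Friis cascade:
  F = 1.663 + (1.312 − 1)/0.6012 + (1.648 − 1)/14.42 + (2.710 − 1)/659.2 = 2.230
NF = 10 log₁₀(2.230) = 3.48 dB

3.48 dB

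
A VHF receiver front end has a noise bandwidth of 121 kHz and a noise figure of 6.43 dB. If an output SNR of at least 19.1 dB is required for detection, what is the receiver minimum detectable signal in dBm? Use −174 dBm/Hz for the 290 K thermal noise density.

−97.6 dBm

Sensitivity = −174 + 10 log₁₀(B) + NF + SNR_min
= −174 + 50.83 + 6.43 + 19.1
= −97.64 dBm → −97.6 dBm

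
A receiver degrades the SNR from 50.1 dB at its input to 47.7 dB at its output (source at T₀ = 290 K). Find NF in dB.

2.4 dB

NF (dB) = SNR_in(dB) − SNR_out(dB) when the source is at T₀
NF = 50.1 − 47.7 = 2.4 dB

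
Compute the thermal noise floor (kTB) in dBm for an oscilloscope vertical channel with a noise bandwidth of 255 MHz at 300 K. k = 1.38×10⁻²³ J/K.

−89.8 dBm

P_n = kTB = 1.38×10⁻²³ × 300 × 2.55×10⁸ = 1.06×10⁻¹² W
In dBm: 10 log₁₀(1.06×10⁻¹² / 10⁻³) = −89.8 dBm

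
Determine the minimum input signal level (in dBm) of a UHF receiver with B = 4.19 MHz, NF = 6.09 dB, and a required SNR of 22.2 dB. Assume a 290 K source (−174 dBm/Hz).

−79.5 dBm

Sensitivity = −174 + 10 log₁₀(B) + NF + SNR_min
= −174 + 66.22 + 6.09 + 22.2
= −79.49 dBm → −79.5 dBm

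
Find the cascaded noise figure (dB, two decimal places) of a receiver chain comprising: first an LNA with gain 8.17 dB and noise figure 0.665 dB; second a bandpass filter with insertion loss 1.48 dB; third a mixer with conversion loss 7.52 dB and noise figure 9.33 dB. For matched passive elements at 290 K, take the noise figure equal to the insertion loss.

Convert to linear (a loss of L dB is a gain of −L dB): F_i = 10^(NF_i/10), G_i = 10^(G_i,dB/10)
  Stage 1: F_1 = 10^(0.665/10) = 1.165, G_1 = 10^(8.17/10) = 6.561
  Stage 2: F_2 = 10^(1.48/10) = 1.406, G_2 = 10^(−1.48/10) = 0.7112
  Stage 3: F_3 = 10^(9.33/10) = 8.570, G_3 = 10^(−7.52/10) = 0.1770
Friis cascade:
  F = 1.165 + (1.406 − 1)/6.561 + (8.570 − 1)/4.667 = 2.850
NF = 10 log₁₀(2.850) = 4.55 dB

4.55 dB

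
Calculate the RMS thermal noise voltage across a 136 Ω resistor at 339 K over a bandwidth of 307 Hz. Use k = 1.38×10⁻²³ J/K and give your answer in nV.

28.0 nV

V_n = √(4kTRB)
4kTRB = 4 × 1.38×10⁻²³ × 339 × 1.36×10² × 3.07×10² = 7.81×10⁻¹⁶ V²
V_n = √(7.81×10⁻¹⁶) = 2.80×10⁻⁸ V = 28.0 nV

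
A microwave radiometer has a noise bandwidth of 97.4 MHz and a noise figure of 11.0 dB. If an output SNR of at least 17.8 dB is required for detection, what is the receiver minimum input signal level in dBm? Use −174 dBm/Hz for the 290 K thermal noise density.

−65.3 dBm

Sensitivity = −174 + 10 log₁₀(B) + NF + SNR_min
= −174 + 79.89 + 11.0 + 17.8
= −65.31 dBm → −65.3 dBm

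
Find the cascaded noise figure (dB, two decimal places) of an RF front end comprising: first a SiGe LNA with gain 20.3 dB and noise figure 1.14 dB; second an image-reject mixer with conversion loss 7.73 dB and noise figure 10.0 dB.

1.41 dB

Convert to linear (a loss of L dB is a gain of −L dB): F_i = 10^(NF_i/10), G_i = 10^(G_i,dB/10)
  Stage 1: F_1 = 10^(1.14/10) = 1.300, G_1 = 10^(20.3/10) = 107.2
  Stage 2: F_2 = 10^(10.0/10) = 10.00, G_2 = 10^(−7.73/10) = 0.1687
Friis cascade:
  F = 1.300 + (10.00 − 1)/107.2 = 1.384
NF = 10 log₁₀(1.384) = 1.41 dB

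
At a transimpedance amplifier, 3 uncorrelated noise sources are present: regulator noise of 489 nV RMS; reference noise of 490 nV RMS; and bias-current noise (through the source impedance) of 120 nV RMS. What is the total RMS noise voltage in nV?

Uncorrelated sources add in power (mean-square): V_tot = √(ΣV_i²)
V_tot = √[(4.89×10⁻⁷)² + (4.90×10⁻⁷)² + (1.20×10⁻⁷)²] = 7.03×10⁻⁷ V = 703 nV

703 nV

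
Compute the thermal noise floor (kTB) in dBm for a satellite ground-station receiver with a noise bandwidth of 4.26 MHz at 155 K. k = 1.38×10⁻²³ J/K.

P_n = kTB = 1.38×10⁻²³ × 155 × 4.26×10⁶ = 9.11×10⁻¹⁵ W
In dBm: 10 log₁₀(9.11×10⁻¹⁵ / 10⁻³) = −110.4 dBm

−110.4 dBm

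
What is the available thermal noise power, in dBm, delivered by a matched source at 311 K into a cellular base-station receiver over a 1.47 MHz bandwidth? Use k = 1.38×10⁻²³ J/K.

P_n = kTB = 1.38×10⁻²³ × 311 × 1.47×10⁶ = 6.31×10⁻¹⁵ W
In dBm: 10 log₁₀(6.31×10⁻¹⁵ / 10⁻³) = −112.0 dBm

−112.0 dBm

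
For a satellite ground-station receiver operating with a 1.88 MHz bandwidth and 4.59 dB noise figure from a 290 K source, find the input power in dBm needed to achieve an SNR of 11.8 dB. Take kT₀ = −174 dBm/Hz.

−94.9 dBm

Sensitivity = −174 + 10 log₁₀(B) + NF + SNR_min
= −174 + 62.74 + 4.59 + 11.8
= −94.87 dBm → −94.9 dBm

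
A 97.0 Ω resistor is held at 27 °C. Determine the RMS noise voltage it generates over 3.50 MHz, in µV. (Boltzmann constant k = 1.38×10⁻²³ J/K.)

T = 27 °C + 273.15 = 300.15 K
V_n = √(4kTRB)
4kTRB = 4 × 1.38×10⁻²³ × 300.15 × 9.70×10¹ × 3.50×10⁶ = 5.62×10⁻¹² V²
V_n = √(5.62×10⁻¹²) = 2.37×10⁻⁶ V = 2.37 µV

2.37 µV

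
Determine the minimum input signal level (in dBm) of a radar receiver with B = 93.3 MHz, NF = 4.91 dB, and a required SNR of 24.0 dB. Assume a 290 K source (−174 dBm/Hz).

−65.4 dBm

Sensitivity = −174 + 10 log₁₀(B) + NF + SNR_min
= −174 + 79.7 + 4.91 + 24.0
= −65.39 dBm → −65.4 dBm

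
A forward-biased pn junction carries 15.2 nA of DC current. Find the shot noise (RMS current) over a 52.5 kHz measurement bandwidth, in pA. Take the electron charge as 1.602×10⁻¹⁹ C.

16.0 pA

I_n = √(2qI·B)
2qI·B = 2 × 1.602×10⁻¹⁹ × 1.52×10⁻⁸ × 5.25×10⁴ = 2.56×10⁻²² A²
I_n = √(2.56×10⁻²²) = 1.60×10⁻¹¹ A = 16.0 pA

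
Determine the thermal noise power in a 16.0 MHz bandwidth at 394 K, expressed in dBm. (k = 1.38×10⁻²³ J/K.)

−100.6 dBm

P_n = kTB = 1.38×10⁻²³ × 394 × 1.60×10⁷ = 8.70×10⁻¹⁴ W
In dBm: 10 log₁₀(8.70×10⁻¹⁴ / 10⁻³) = −100.6 dBm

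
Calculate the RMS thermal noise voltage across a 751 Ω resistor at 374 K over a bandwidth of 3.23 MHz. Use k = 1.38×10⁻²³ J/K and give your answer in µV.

7.08 µV

V_n = √(4kTRB)
4kTRB = 4 × 1.38×10⁻²³ × 374 × 7.51×10² × 3.23×10⁶ = 5.01×10⁻¹¹ V²
V_n = √(5.01×10⁻¹¹) = 7.08×10⁻⁶ V = 7.08 µV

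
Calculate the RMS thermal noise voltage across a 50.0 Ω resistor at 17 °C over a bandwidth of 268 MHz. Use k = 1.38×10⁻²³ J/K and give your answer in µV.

14.6 µV

T = 17 °C + 273.15 = 290.15 K
V_n = √(4kTRB)
4kTRB = 4 × 1.38×10⁻²³ × 290.15 × 5.00×10¹ × 2.68×10⁸ = 2.15×10⁻¹⁰ V²
V_n = √(2.15×10⁻¹⁰) = 1.46×10⁻⁵ V = 14.6 µV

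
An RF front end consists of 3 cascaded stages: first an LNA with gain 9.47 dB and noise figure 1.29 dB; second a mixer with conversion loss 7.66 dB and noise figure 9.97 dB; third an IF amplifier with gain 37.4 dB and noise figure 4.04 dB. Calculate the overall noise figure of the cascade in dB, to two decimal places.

Convert to linear (a loss of L dB is a gain of −L dB): F_i = 10^(NF_i/10), G_i = 10^(G_i,dB/10)
  Stage 1: F_1 = 10^(1.29/10) = 1.346, G_1 = 10^(9.47/10) = 8.851
  Stage 2: F_2 = 10^(9.97/10) = 9.931, G_2 = 10^(−7.66/10) = 0.1714
  Stage 3: F_3 = 10^(4.04/10) = 2.535, G_3 = 10^(37.4/10) = 5495
Friis cascade:
  F = 1.346 + (9.931 − 1)/8.851 + (2.535 − 1)/1.517 = 3.367
NF = 10 log₁₀(3.367) = 5.27 dB

5.27 dB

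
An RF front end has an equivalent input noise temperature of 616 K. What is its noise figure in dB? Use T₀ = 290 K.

4.95 dB

F = 1 + T_e/T₀ = 1 + 616/290 = 3.12414
NF = 10 log₁₀(3.12414) = 4.95 dB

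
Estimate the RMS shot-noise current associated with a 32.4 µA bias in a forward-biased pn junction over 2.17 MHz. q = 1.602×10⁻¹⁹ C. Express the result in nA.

4.75 nA

I_n = √(2qI·B)
2qI·B = 2 × 1.602×10⁻¹⁹ × 3.24×10⁻⁵ × 2.17×10⁶ = 2.25×10⁻¹⁷ A²
I_n = √(2.25×10⁻¹⁷) = 4.75×10⁻⁹ A = 4.75 nA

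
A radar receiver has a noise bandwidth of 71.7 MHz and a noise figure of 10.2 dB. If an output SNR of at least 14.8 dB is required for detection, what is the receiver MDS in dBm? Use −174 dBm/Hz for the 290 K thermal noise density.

−70.4 dBm

Sensitivity = −174 + 10 log₁₀(B) + NF + SNR_min
= −174 + 78.56 + 10.2 + 14.8
= −70.44 dBm → −70.4 dBm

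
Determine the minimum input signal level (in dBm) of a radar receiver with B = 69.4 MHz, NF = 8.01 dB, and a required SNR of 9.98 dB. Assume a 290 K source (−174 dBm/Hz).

−77.6 dBm

Sensitivity = −174 + 10 log₁₀(B) + NF + SNR_min
= −174 + 78.41 + 8.01 + 9.98
= −77.60 dBm → −77.6 dBm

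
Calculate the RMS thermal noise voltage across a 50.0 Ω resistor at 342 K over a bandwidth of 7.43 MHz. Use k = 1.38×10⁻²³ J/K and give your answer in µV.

V_n = √(4kTRB)
4kTRB = 4 × 1.38×10⁻²³ × 342 × 5.00×10¹ × 7.43×10⁶ = 7.01×10⁻¹² V²
V_n = √(7.01×10⁻¹²) = 2.65×10⁻⁶ V = 2.65 µV

2.65 µV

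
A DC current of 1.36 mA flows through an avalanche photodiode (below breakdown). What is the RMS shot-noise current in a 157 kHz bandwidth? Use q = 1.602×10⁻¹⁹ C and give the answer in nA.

I_n = √(2qI·B)
2qI·B = 2 × 1.602×10⁻¹⁹ × 1.36×10⁻³ × 1.57×10⁵ = 6.84×10⁻¹⁷ A²
I_n = √(6.84×10⁻¹⁷) = 8.27×10⁻⁹ A = 8.27 nA

8.27 nA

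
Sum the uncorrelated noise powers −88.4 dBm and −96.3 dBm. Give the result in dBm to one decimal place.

−87.7 dBm

Convert to linear, add, convert back:
P₁ = 1.45×10⁻¹² W, P₂ = 2.34×10⁻¹³ W
P_tot = 1.68×10⁻¹² W → 10 log₁₀(P_tot / 10⁻³) = −87.7 dBm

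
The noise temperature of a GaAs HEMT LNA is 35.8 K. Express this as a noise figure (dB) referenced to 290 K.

F = 1 + T_e/T₀ = 1 + 35.8/290 = 1.12345
NF = 10 log₁₀(1.12345) = 0.506 dB

0.506 dB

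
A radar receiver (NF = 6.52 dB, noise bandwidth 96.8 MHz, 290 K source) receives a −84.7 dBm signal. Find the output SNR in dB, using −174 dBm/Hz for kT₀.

Noise floor: N = −174 + 10 log₁₀(B) + NF
10 log₁₀(9.68×10⁷) = 79.86 dB
N = −174 + 79.86 + 6.52 = −87.62 dBm
SNR = P_sig − N = −84.7 − (−87.62) = 2.92 dB → 2.9 dB

2.9 dB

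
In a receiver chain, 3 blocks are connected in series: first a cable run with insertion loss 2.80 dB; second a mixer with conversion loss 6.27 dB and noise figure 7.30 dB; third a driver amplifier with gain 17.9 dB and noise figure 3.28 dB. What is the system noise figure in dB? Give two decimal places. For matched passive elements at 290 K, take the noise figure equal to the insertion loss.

Convert to linear (a loss of L dB is a gain of −L dB): F_i = 10^(NF_i/10), G_i = 10^(G_i,dB/10)
  Stage 1: F_1 = 10^(2.80/10) = 1.905, G_1 = 10^(−2.80/10) = 0.5248
  Stage 2: F_2 = 10^(7.30/10) = 5.370, G_2 = 10^(−6.27/10) = 0.2360
  Stage 3: F_3 = 10^(3.28/10) = 2.128, G_3 = 10^(17.9/10) = 61.66
Friis cascade:
  F = 1.905 + (5.370 − 1)/0.5248 + (2.128 − 1)/0.1239 = 19.34
NF = 10 log₁₀(19.34) = 12.86 dB

12.86 dB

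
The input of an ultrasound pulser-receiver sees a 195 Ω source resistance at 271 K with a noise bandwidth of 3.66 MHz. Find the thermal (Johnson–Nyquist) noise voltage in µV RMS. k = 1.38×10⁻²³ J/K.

V_n = √(4kTRB)
4kTRB = 4 × 1.38×10⁻²³ × 271 × 1.95×10² × 3.66×10⁶ = 1.07×10⁻¹¹ V²
V_n = √(1.07×10⁻¹¹) = 3.27×10⁻⁶ V = 3.27 µV

3.27 µV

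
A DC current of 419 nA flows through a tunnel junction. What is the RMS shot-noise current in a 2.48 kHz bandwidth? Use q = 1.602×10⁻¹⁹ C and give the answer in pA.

18.2 pA

I_n = √(2qI·B)
2qI·B = 2 × 1.602×10⁻¹⁹ × 4.19×10⁻⁷ × 2.48×10³ = 3.33×10⁻²² A²
I_n = √(3.33×10⁻²²) = 1.82×10⁻¹¹ A = 18.2 pA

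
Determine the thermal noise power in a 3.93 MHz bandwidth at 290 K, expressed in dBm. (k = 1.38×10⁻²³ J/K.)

−108.0 dBm

P_n = kTB = 1.38×10⁻²³ × 290 × 3.93×10⁶ = 1.57×10⁻¹⁴ W
In dBm: 10 log₁₀(1.57×10⁻¹⁴ / 10⁻³) = −108.0 dBm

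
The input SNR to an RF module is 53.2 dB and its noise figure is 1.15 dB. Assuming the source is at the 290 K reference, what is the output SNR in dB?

By definition F = SNR_in/SNR_out, so in dB: SNR_out = SNR_in − NF
SNR_out = 53.2 − 1.15 = 52.05 dB

52.05 dB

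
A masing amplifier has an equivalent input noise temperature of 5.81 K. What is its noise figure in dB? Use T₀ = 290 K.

F = 1 + T_e/T₀ = 1 + 5.81/290 = 1.02003
NF = 10 log₁₀(1.02003) = 0.086 dB

0.086 dB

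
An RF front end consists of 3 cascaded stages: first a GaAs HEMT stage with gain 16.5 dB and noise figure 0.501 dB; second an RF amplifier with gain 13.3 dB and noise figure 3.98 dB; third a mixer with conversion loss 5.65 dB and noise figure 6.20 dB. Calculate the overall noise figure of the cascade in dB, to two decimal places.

0.64 dB

Convert to linear (a loss of L dB is a gain of −L dB): F_i = 10^(NF_i/10), G_i = 10^(G_i,dB/10)
  Stage 1: F_1 = 10^(0.501/10) = 1.122, G_1 = 10^(16.5/10) = 44.67
  Stage 2: F_2 = 10^(3.98/10) = 2.500, G_2 = 10^(13.3/10) = 21.38
  Stage 3: F_3 = 10^(6.20/10) = 4.169, G_3 = 10^(−5.65/10) = 0.2723
Friis cascade:
  F = 1.122 + (2.500 − 1)/44.67 + (4.169 − 1)/955.0 = 1.159
NF = 10 log₁₀(1.159) = 0.64 dB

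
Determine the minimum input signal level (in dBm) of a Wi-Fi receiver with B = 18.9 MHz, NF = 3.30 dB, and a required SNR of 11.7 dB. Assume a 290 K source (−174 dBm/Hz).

−86.2 dBm

Sensitivity = −174 + 10 log₁₀(B) + NF + SNR_min
= −174 + 72.76 + 3.30 + 11.7
= −86.24 dBm → −86.2 dBm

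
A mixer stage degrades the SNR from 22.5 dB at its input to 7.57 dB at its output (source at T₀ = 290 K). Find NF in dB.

NF (dB) = SNR_in(dB) − SNR_out(dB) when the source is at T₀
NF = 22.5 − 7.57 = 14.93 dB

14.93 dB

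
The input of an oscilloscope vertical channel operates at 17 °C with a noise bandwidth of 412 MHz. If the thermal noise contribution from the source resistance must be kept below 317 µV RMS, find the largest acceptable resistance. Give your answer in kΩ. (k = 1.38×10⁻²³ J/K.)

T = 17 °C + 273.15 = 290.15 K
Johnson–Nyquist: V_n = √(4kTRB) ⇒ R = V_n² / (4kTB)
4kTB = 4 × 1.38×10⁻²³ × 290.15 × 4.12×10⁸ = 6.60×10⁻¹²
R = (3.17×10⁻⁴)² / 6.60×10⁻¹² = 1.52×10⁴ Ω = 15.2 kΩ

15.2 kΩ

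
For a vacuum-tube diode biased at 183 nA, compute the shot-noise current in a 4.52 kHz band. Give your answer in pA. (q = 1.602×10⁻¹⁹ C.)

16.3 pA

I_n = √(2qI·B)
2qI·B = 2 × 1.602×10⁻¹⁹ × 1.83×10⁻⁷ × 4.52×10³ = 2.65×10⁻²² A²
I_n = √(2.65×10⁻²²) = 1.63×10⁻¹¹ A = 16.3 pA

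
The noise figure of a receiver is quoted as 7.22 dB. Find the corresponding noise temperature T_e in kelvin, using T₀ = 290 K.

1239 K

F = 10^(7.22/10) = 5.2723
T_e = (F − 1)·T₀ = (5.2723 − 1) × 290 = 1239 K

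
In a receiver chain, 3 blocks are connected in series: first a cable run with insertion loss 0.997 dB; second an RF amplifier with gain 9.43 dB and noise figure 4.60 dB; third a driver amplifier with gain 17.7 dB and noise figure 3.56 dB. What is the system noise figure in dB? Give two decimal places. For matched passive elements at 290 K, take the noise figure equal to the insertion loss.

5.81 dB

Convert to linear (a loss of L dB is a gain of −L dB): F_i = 10^(NF_i/10), G_i = 10^(G_i,dB/10)
  Stage 1: F_1 = 10^(0.997/10) = 1.258, G_1 = 10^(−0.997/10) = 0.7949
  Stage 2: F_2 = 10^(4.60/10) = 2.884, G_2 = 10^(9.43/10) = 8.770
  Stage 3: F_3 = 10^(3.56/10) = 2.270, G_3 = 10^(17.7/10) = 58.88
Friis cascade:
  F = 1.258 + (2.884 − 1)/0.7949 + (2.270 − 1)/6.971 = 3.810
NF = 10 log₁₀(3.810) = 5.81 dB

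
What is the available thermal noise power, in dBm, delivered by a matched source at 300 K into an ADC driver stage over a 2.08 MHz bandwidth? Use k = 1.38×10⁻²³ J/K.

P_n = kTB = 1.38×10⁻²³ × 300 × 2.08×10⁶ = 8.61×10⁻¹⁵ W
In dBm: 10 log₁₀(8.61×10⁻¹⁵ / 10⁻³) = −110.6 dBm

−110.6 dBm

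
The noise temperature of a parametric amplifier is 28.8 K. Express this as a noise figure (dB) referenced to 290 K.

F = 1 + T_e/T₀ = 1 + 28.8/290 = 1.09931
NF = 10 log₁₀(1.09931) = 0.411 dB

0.411 dB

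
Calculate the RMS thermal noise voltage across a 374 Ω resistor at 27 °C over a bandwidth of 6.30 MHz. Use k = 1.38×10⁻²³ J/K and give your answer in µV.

T = 27 °C + 273.15 = 300.15 K
V_n = √(4kTRB)
4kTRB = 4 × 1.38×10⁻²³ × 300.15 × 3.74×10² × 6.30×10⁶ = 3.90×10⁻¹¹ V²
V_n = √(3.90×10⁻¹¹) = 6.25×10⁻⁶ V = 6.25 µV

6.25 µV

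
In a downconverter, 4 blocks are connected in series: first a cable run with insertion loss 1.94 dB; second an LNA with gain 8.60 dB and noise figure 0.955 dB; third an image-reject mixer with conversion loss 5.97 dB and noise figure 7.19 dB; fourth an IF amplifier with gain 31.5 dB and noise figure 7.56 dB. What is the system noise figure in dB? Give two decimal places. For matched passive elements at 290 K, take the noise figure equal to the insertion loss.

8.37 dB

Convert to linear (a loss of L dB is a gain of −L dB): F_i = 10^(NF_i/10), G_i = 10^(G_i,dB/10)
  Stage 1: F_1 = 10^(1.94/10) = 1.563, G_1 = 10^(−1.94/10) = 0.6397
  Stage 2: F_2 = 10^(0.955/10) = 1.246, G_2 = 10^(8.60/10) = 7.244
  Stage 3: F_3 = 10^(7.19/10) = 5.236, G_3 = 10^(−5.97/10) = 0.2529
  Stage 4: F_4 = 10^(7.56/10) = 5.702, G_4 = 10^(31.5/10) = 1413
Friis cascade:
  F = 1.563 + (1.246 − 1)/0.6397 + (5.236 − 1)/4.634 + (5.702 − 1)/1.172 = 6.873
NF = 10 log₁₀(6.873) = 8.37 dB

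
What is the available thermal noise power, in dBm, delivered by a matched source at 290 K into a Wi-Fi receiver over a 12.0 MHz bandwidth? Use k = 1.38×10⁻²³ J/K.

P_n = kTB = 1.38×10⁻²³ × 290 × 1.20×10⁷ = 4.80×10⁻¹⁴ W
In dBm: 10 log₁₀(4.80×10⁻¹⁴ / 10⁻³) = −103.2 dBm

−103.2 dBm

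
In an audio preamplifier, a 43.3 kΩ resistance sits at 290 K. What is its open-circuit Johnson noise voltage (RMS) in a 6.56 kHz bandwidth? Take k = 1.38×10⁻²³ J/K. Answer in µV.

V_n = √(4kTRB)
4kTRB = 4 × 1.38×10⁻²³ × 290 × 4.33×10⁴ × 6.56×10³ = 4.55×10⁻¹² V²
V_n = √(4.55×10⁻¹²) = 2.13×10⁻⁶ V = 2.13 µV

2.13 µV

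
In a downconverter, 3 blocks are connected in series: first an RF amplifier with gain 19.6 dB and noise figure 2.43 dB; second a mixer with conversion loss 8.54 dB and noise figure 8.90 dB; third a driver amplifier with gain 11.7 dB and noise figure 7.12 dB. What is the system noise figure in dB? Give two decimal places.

3.32 dB

Convert to linear (a loss of L dB is a gain of −L dB): F_i = 10^(NF_i/10), G_i = 10^(G_i,dB/10)
  Stage 1: F_1 = 10^(2.43/10) = 1.750, G_1 = 10^(19.6/10) = 91.20
  Stage 2: F_2 = 10^(8.90/10) = 7.762, G_2 = 10^(−8.54/10) = 0.1400
  Stage 3: F_3 = 10^(7.12/10) = 5.152, G_3 = 10^(11.7/10) = 14.79
Friis cascade:
  F = 1.750 + (7.762 − 1)/91.20 + (5.152 − 1)/12.76 = 2.149
NF = 10 log₁₀(2.149) = 3.32 dB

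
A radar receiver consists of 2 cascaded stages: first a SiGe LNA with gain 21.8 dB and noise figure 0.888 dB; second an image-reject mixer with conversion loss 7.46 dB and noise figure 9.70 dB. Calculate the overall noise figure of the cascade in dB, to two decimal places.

1.08 dB

Convert to linear (a loss of L dB is a gain of −L dB): F_i = 10^(NF_i/10), G_i = 10^(G_i,dB/10)
  Stage 1: F_1 = 10^(0.888/10) = 1.227, G_1 = 10^(21.8/10) = 151.4
  Stage 2: F_2 = 10^(9.70/10) = 9.333, G_2 = 10^(−7.46/10) = 0.1795
Friis cascade:
  F = 1.227 + (9.333 − 1)/151.4 = 1.282
NF = 10 log₁₀(1.282) = 1.08 dB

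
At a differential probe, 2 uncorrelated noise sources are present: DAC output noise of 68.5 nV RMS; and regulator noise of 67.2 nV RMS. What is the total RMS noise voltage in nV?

Uncorrelated sources add in power (mean-square): V_tot = √(ΣV_i²)
V_tot = √[(6.85×10⁻⁸)² + (6.72×10⁻⁸)²] = 9.60×10⁻⁸ V = 96.0 nV

96.0 nV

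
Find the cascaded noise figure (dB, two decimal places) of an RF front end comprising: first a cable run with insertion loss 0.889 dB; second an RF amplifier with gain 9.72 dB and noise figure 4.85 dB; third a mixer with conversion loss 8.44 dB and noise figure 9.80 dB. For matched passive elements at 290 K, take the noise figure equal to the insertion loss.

Convert to linear (a loss of L dB is a gain of −L dB): F_i = 10^(NF_i/10), G_i = 10^(G_i,dB/10)
  Stage 1: F_1 = 10^(0.889/10) = 1.227, G_1 = 10^(−0.889/10) = 0.8149
  Stage 2: F_2 = 10^(4.85/10) = 3.055, G_2 = 10^(9.72/10) = 9.376
  Stage 3: F_3 = 10^(9.80/10) = 9.550, G_3 = 10^(−8.44/10) = 0.1432
Friis cascade:
  F = 1.227 + (3.055 − 1)/0.8149 + (9.550 − 1)/7.640 = 4.868
NF = 10 log₁₀(4.868) = 6.87 dB

6.87 dB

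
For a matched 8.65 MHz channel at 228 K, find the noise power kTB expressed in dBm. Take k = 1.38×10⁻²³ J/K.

−105.7 dBm

P_n = kTB = 1.38×10⁻²³ × 228 × 8.65×10⁶ = 2.72×10⁻¹⁴ W
In dBm: 10 log₁₀(2.72×10⁻¹⁴ / 10⁻³) = −105.7 dBm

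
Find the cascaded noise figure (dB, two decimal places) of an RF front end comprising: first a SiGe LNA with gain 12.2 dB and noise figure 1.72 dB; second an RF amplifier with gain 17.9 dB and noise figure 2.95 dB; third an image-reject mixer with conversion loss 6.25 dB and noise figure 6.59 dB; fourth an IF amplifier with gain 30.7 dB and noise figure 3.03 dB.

1.91 dB

Convert to linear (a loss of L dB is a gain of −L dB): F_i = 10^(NF_i/10), G_i = 10^(G_i,dB/10)
  Stage 1: F_1 = 10^(1.72/10) = 1.486, G_1 = 10^(12.2/10) = 16.60
  Stage 2: F_2 = 10^(2.95/10) = 1.972, G_2 = 10^(17.9/10) = 61.66
  Stage 3: F_3 = 10^(6.59/10) = 4.560, G_3 = 10^(−6.25/10) = 0.2371
  Stage 4: F_4 = 10^(3.03/10) = 2.009, G_4 = 10^(30.7/10) = 1175
Friis cascade:
  F = 1.486 + (1.972 − 1)/16.60 + (4.560 − 1)/1023 + (2.009 − 1)/242.7 = 1.552
NF = 10 log₁₀(1.552) = 1.91 dB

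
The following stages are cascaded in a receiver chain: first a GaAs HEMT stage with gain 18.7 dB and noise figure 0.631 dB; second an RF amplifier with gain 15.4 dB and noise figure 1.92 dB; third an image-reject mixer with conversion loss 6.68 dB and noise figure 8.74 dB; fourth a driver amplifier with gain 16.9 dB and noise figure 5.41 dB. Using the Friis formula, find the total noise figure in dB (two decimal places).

Convert to linear (a loss of L dB is a gain of −L dB): F_i = 10^(NF_i/10), G_i = 10^(G_i,dB/10)
  Stage 1: F_1 = 10^(0.631/10) = 1.156, G_1 = 10^(18.7/10) = 74.13
  Stage 2: F_2 = 10^(1.92/10) = 1.556, G_2 = 10^(15.4/10) = 34.67
  Stage 3: F_3 = 10^(8.74/10) = 7.482, G_3 = 10^(−6.68/10) = 0.2148
  Stage 4: F_4 = 10^(5.41/10) = 3.475, G_4 = 10^(16.9/10) = 48.98
Friis cascade:
  F = 1.156 + (1.556 − 1)/74.13 + (7.482 − 1)/2570 + (3.475 − 1)/552.1 = 1.171
NF = 10 log₁₀(1.171) = 0.69 dB

0.69 dB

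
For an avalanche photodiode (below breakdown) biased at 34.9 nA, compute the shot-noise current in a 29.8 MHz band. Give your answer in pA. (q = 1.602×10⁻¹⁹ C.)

I_n = √(2qI·B)
2qI·B = 2 × 1.602×10⁻¹⁹ × 3.49×10⁻⁸ × 2.98×10⁷ = 3.33×10⁻¹⁹ A²
I_n = √(3.33×10⁻¹⁹) = 5.77×10⁻¹⁰ A = 577 pA

577 pA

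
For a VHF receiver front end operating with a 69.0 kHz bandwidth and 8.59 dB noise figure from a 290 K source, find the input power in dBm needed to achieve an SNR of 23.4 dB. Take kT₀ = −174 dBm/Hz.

Sensitivity = −174 + 10 log₁₀(B) + NF + SNR_min
= −174 + 48.39 + 8.59 + 23.4
= −93.62 dBm → −93.6 dBm

−93.6 dBm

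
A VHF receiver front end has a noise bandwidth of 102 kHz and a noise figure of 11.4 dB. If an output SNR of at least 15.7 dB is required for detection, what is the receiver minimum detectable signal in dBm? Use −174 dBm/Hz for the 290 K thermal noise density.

Sensitivity = −174 + 10 log₁₀(B) + NF + SNR_min
= −174 + 50.09 + 11.4 + 15.7
= −96.81 dBm → −96.8 dBm

−96.8 dBm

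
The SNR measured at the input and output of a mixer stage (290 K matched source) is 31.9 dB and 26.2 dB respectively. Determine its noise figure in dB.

5.7 dB

NF (dB) = SNR_in(dB) − SNR_out(dB) when the source is at T₀
NF = 31.9 − 26.2 = 5.7 dB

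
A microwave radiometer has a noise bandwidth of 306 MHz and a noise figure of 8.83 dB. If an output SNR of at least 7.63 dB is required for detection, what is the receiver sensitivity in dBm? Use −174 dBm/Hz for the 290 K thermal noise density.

Sensitivity = −174 + 10 log₁₀(B) + NF + SNR_min
= −174 + 84.86 + 8.83 + 7.63
= −72.68 dBm → −72.7 dBm

−72.7 dBm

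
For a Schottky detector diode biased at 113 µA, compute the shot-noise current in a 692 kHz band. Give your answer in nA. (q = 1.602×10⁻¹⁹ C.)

5.01 nA

I_n = √(2qI·B)
2qI·B = 2 × 1.602×10⁻¹⁹ × 1.13×10⁻⁴ × 6.92×10⁵ = 2.51×10⁻¹⁷ A²
I_n = √(2.51×10⁻¹⁷) = 5.01×10⁻⁹ A = 5.01 nA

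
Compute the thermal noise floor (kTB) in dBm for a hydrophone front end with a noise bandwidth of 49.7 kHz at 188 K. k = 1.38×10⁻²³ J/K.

P_n = kTB = 1.38×10⁻²³ × 188 × 4.97×10⁴ = 1.29×10⁻¹⁶ W
In dBm: 10 log₁₀(1.29×10⁻¹⁶ / 10⁻³) = −128.9 dBm

−128.9 dBm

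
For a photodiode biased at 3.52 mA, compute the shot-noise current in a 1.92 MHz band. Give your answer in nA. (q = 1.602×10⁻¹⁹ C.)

46.5 nA

I_n = √(2qI·B)
2qI·B = 2 × 1.602×10⁻¹⁹ × 3.52×10⁻³ × 1.92×10⁶ = 2.17×10⁻¹⁵ A²
I_n = √(2.17×10⁻¹⁵) = 4.65×10⁻⁸ A = 46.5 nA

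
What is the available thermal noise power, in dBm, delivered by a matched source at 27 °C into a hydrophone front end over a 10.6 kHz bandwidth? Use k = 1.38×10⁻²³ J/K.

T = 27 °C + 273.15 = 300.15 K
P_n = kTB = 1.38×10⁻²³ × 300.15 × 1.06×10⁴ = 4.39×10⁻¹⁷ W
In dBm: 10 log₁₀(4.39×10⁻¹⁷ / 10⁻³) = −133.6 dBm

−133.6 dBm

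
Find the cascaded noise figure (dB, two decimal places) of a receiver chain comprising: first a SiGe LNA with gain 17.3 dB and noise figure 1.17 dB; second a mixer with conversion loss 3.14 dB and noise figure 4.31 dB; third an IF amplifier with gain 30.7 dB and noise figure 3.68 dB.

Convert to linear (a loss of L dB is a gain of −L dB): F_i = 10^(NF_i/10), G_i = 10^(G_i,dB/10)
  Stage 1: F_1 = 10^(1.17/10) = 1.309, G_1 = 10^(17.3/10) = 53.70
  Stage 2: F_2 = 10^(4.31/10) = 2.698, G_2 = 10^(−3.14/10) = 0.4853
  Stage 3: F_3 = 10^(3.68/10) = 2.333, G_3 = 10^(30.7/10) = 1175
Friis cascade:
  F = 1.309 + (2.698 − 1)/53.70 + (2.333 − 1)/26.06 = 1.392
NF = 10 log₁₀(1.392) = 1.44 dB

1.44 dB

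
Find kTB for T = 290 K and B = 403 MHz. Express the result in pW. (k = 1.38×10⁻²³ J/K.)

1.61 pW

P_n = kTB = 1.38×10⁻²³ × 290 × 4.03×10⁸ = 1.61×10⁻¹² W = 1.61 pW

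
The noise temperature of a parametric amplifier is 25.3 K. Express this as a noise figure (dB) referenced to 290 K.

0.363 dB

F = 1 + T_e/T₀ = 1 + 25.3/290 = 1.08724
NF = 10 log₁₀(1.08724) = 0.363 dB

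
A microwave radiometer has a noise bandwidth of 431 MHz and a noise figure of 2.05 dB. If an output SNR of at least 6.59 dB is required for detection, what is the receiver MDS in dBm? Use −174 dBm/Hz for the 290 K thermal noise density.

Sensitivity = −174 + 10 log₁₀(B) + NF + SNR_min
= −174 + 86.34 + 2.05 + 6.59
= −79.02 dBm → −79.0 dBm

−79.0 dBm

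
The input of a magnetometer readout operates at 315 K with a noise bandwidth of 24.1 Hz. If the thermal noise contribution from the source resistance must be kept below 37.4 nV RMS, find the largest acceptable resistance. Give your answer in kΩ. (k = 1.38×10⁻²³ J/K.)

Johnson–Nyquist: V_n = √(4kTRB) ⇒ R = V_n² / (4kTB)
4kTB = 4 × 1.38×10⁻²³ × 315 × 2.41×10¹ = 4.19×10⁻¹⁹
R = (3.74×10⁻⁸)² / 4.19×10⁻¹⁹ = 3.34×10³ Ω = 3.34 kΩ

3.34 kΩ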